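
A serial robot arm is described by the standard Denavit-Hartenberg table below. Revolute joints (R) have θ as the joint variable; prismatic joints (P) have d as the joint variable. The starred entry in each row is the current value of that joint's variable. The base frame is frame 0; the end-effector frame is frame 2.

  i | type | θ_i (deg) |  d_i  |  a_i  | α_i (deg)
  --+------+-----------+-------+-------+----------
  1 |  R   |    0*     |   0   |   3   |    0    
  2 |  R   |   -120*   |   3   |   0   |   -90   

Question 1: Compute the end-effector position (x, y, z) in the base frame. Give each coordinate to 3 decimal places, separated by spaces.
after link 1: o_1 = (3.0000, 0.0000, 0.0000)
after link 2: o_2 = (3.0000, 0.0000, 3.0000)

3.000 0.000 3.000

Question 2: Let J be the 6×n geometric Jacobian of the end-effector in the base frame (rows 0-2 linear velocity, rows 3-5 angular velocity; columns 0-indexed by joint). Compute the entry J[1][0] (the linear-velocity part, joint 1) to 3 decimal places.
3.000

axis z_0 = ẑ; lever o_n−o_0 = (3.0000,0.0000,3.0000)
cross product → J_v[:, 0] = (0.0000,3.0000,0.0000)
J_ω[:, 0] = z_0
entry J[1][0] = 3.0000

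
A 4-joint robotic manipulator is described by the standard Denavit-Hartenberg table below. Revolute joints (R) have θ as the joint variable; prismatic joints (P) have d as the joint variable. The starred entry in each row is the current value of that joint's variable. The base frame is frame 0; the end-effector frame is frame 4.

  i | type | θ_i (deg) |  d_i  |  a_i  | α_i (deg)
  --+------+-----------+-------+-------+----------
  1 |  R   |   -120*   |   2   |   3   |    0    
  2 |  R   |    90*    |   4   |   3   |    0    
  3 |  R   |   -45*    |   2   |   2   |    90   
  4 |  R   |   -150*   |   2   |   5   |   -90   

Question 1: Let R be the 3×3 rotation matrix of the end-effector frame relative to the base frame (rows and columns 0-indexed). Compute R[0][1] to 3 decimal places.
End-effector y-axis (col 1 of R) = (0.9659,0.2588,-0.0000)
R[0][1] = 0.9659

0.966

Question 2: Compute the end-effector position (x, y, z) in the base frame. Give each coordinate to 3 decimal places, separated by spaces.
after link 1: o_1 = (-1.5000, -2.5981, 2.0000)
after link 2: o_2 = (1.0981, -4.0981, 6.0000)
after link 3: o_3 = (1.6157, -6.0299, 8.0000)
after link 4: o_4 = (-1.4369, -2.3650, 5.5000)

-1.437 -2.365 5.500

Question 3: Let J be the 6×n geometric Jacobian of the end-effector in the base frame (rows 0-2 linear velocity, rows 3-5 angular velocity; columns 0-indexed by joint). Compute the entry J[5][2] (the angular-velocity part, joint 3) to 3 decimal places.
1.000

axis z_2 = (0.0000,0.0000,1.0000); lever o_n−o_2 = (-2.5349,1.7331,-0.5000)
cross product → J_v[:, 2] = (-1.7331,-2.5349,0.0000)
J_ω[:, 2] = z_2
entry J[5][2] = 1.0000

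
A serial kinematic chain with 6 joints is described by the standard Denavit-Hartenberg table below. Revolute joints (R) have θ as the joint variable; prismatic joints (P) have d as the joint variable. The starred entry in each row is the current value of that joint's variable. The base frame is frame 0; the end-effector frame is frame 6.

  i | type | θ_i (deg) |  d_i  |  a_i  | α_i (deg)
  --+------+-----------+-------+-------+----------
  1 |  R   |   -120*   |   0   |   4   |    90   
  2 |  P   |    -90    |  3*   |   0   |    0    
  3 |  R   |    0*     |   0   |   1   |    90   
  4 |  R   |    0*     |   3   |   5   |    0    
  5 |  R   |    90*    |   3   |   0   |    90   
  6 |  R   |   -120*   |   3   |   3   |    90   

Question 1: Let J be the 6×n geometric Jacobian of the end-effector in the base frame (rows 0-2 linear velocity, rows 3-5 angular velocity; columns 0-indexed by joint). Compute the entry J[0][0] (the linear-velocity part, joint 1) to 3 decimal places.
-0.232

axis z_0 = ẑ; lever o_n−o_0 = (-1.5981,0.2321,-9.0000)
cross product → J_v[:, 0] = (-0.2321,-1.5981,0.0000)
J_ω[:, 0] = z_0
entry J[0][0] = -0.2321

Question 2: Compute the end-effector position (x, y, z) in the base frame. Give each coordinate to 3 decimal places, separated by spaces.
-1.598 0.232 -9.000

after link 1: o_1 = (-2.0000, -3.4641, 0.0000)
after link 2: o_2 = (-4.5981, -1.9641, 0.0000)
after link 3: o_3 = (-4.5981, -1.9641, -1.0000)
after link 4: o_4 = (-3.0981, 0.6340, -6.0000)
after link 5: o_5 = (-1.5981, 3.2321, -6.0000)
after link 6: o_6 = (-1.5981, 0.2321, -9.0000)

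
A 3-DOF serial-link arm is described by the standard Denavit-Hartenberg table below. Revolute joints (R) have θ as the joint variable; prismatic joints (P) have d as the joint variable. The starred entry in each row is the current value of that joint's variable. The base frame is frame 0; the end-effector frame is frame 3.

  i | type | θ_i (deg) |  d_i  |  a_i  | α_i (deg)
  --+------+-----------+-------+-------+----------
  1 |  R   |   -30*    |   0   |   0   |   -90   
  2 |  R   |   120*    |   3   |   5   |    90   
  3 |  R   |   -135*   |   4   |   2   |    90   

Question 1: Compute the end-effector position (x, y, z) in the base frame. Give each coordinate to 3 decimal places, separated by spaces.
after link 1: o_1 = (0.0000, 0.0000, 0.0000)
after link 2: o_2 = (-0.6651, 3.8481, -4.3301)
after link 3: o_3 = (2.2402, 0.5377, -5.1054)

2.240 0.538 -5.105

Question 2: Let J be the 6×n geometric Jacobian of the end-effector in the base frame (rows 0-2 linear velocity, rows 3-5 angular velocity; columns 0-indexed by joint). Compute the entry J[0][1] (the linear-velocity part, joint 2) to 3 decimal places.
-4.421

axis z_1 = (0.5000,0.8660,0.0000); lever o_n−o_1 = (2.2402,0.5377,-5.1054)
cross product → J_v[:, 1] = (-4.4214,2.5527,-1.6712)
J_ω[:, 1] = z_1
entry J[0][1] = -4.4214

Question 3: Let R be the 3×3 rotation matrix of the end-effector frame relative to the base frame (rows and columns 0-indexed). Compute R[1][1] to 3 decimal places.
-0.433

End-effector y-axis (col 1 of R) = (0.7500,-0.4330,-0.5000)
R[1][1] = -0.4330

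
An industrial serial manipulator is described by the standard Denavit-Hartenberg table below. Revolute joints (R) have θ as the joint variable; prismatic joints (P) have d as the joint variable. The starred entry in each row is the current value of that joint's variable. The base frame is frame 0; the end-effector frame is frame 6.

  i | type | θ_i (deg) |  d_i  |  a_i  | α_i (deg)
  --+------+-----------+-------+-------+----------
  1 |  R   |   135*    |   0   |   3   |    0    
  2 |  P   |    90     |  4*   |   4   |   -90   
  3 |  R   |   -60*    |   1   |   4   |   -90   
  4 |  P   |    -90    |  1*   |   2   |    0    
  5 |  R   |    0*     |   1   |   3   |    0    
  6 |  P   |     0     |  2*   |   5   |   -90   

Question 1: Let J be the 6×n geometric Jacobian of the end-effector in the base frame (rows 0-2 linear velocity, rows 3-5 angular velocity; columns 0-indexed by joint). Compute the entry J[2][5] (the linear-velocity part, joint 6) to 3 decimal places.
prismatic axis z_5 = (-0.6124,-0.6124,-0.5000)
J_v[:, 5] = z_5; J_ω[:, 5] = (0,0,0)
entry J[2][5] = -0.5000

-0.500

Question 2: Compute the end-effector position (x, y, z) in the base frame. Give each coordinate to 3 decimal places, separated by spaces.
after link 1: o_1 = (-2.1213, 2.1213, 0.0000)
after link 2: o_2 = (-4.9497, -0.7071, 4.0000)
after link 3: o_3 = (-5.6569, -2.8284, 7.4641)
after link 4: o_4 = (-4.8550, -4.8550, 6.9641)
after link 5: o_5 = (-3.3461, -7.5887, 6.4641)
after link 6: o_6 = (-1.0353, -12.3490, 5.4641)

-1.035 -12.349 5.464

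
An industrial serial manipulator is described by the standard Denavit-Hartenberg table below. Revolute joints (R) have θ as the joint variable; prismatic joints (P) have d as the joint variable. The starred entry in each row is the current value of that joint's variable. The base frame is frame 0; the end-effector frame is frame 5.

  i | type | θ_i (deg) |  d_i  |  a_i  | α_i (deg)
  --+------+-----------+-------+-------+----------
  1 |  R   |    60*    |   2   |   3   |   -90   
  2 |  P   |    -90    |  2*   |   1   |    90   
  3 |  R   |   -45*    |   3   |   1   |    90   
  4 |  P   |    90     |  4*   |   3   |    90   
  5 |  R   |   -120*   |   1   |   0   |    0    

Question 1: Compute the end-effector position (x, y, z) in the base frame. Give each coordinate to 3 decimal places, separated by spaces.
0.442 -3.719 1.586

after link 1: o_1 = (1.5000, 2.5981, 2.0000)
after link 2: o_2 = (-0.2321, 3.5981, 3.0000)
after link 3: o_3 = (-1.1197, 0.6464, 3.7071)
after link 4: o_4 = (-0.1702, -3.3658, 0.8787)
after link 5: o_5 = (0.4422, -3.7194, 1.5858)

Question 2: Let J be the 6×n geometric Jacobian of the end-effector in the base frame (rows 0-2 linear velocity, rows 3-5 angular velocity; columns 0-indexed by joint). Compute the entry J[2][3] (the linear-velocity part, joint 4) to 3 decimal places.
-0.707

prismatic axis z_3 = (0.6124,-0.3536,-0.7071)
J_v[:, 3] = z_3; J_ω[:, 3] = (0,0,0)
entry J[2][3] = -0.7071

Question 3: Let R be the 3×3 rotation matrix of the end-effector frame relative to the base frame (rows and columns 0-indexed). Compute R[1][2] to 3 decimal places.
-0.354

End-effector z-axis (col 2 of R) = (0.6124,-0.3536,0.7071)
R[1][2] = -0.3536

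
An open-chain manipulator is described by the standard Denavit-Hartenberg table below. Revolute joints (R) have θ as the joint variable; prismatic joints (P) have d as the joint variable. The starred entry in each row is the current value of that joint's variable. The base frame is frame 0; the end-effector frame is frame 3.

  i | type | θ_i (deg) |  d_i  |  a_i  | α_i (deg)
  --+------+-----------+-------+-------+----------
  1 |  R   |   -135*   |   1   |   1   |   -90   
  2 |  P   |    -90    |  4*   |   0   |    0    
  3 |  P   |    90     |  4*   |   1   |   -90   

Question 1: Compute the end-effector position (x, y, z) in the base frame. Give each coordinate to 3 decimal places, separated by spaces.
4.243 -7.071 1.000

after link 1: o_1 = (-0.7071, -0.7071, 1.0000)
after link 2: o_2 = (2.1213, -3.5355, 1.0000)
after link 3: o_3 = (4.2426, -7.0711, 1.0000)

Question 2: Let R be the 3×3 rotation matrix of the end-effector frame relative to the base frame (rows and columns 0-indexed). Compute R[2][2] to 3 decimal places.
End-effector z-axis (col 2 of R) = (0.0000,-0.0000,-1.0000)
R[2][2] = -1.0000

-1.000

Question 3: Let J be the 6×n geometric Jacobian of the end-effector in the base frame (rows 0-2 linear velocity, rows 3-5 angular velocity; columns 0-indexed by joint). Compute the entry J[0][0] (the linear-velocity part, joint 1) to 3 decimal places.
7.071

axis z_0 = ẑ; lever o_n−o_0 = (4.2426,-7.0711,1.0000)
cross product → J_v[:, 0] = (7.0711,4.2426,-0.0000)
J_ω[:, 0] = z_0
entry J[0][0] = 7.0711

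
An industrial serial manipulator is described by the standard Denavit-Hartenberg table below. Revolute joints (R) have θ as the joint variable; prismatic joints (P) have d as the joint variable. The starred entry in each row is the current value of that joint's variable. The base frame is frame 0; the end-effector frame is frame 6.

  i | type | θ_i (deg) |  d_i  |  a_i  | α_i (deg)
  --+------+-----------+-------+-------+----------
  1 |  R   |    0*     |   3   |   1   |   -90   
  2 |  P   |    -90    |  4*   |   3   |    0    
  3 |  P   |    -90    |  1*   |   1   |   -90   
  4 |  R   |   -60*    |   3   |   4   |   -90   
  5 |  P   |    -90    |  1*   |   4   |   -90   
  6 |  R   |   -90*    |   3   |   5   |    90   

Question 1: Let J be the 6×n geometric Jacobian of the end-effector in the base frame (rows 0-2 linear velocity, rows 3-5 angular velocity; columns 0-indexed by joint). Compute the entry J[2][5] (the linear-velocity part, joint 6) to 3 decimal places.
5.000

axis z_5 = (-0.5000,0.8660,0.0000); lever o_n−o_5 = (-5.8301,0.0981,0.0000)
cross product → J_v[:, 5] = (0.0000,0.0000,5.0000)
J_ω[:, 5] = z_5
entry J[2][5] = 5.0000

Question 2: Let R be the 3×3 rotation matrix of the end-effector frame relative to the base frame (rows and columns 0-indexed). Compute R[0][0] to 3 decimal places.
-0.866

End-effector x-axis (col 0 of R) = (-0.8660,-0.5000,0.0000)
R[0][0] = -0.8660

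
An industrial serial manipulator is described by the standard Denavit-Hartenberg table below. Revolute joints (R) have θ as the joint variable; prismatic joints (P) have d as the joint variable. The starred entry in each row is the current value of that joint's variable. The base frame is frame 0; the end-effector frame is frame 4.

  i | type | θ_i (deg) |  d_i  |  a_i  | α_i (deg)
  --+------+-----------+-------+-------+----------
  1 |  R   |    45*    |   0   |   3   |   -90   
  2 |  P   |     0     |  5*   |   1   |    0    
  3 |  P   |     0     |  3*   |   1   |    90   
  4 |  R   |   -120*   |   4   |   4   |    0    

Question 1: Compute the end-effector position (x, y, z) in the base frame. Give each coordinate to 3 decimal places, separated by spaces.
-1.086 5.329 4.000

after link 1: o_1 = (2.1213, 2.1213, 0.0000)
after link 2: o_2 = (-0.7071, 6.3640, 0.0000)
after link 3: o_3 = (-2.1213, 9.1924, 0.0000)
after link 4: o_4 = (-1.0860, 5.3287, 4.0000)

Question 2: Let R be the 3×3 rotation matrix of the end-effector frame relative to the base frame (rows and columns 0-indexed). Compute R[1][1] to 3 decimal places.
0.259

End-effector y-axis (col 1 of R) = (0.9659,0.2588,0.0000)
R[1][1] = 0.2588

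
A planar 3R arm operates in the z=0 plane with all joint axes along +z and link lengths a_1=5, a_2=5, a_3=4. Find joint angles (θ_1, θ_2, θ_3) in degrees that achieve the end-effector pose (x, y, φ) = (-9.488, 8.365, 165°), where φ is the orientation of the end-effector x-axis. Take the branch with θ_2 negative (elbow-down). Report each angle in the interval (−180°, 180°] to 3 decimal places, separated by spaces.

wrist centre = target − a_3·(cos φ, sin φ) = (-5.6243, 7.3297)
cos θ_2 = (85.3576−5²−5²)/(2·5·5) = 0.7072; θ_2 = -44.9964° (elbow-down)
β = atan2(7.3297,-5.6243) = 127.5000°; ψ = atan2(-3.5353,8.5358) = -22.4982°
θ_1 = β − ψ = 149.9982°
θ_3 = φ − θ_1 − θ_2 = 59.9982° (wrapped to (-180°,180°])

149.998 -44.996 59.998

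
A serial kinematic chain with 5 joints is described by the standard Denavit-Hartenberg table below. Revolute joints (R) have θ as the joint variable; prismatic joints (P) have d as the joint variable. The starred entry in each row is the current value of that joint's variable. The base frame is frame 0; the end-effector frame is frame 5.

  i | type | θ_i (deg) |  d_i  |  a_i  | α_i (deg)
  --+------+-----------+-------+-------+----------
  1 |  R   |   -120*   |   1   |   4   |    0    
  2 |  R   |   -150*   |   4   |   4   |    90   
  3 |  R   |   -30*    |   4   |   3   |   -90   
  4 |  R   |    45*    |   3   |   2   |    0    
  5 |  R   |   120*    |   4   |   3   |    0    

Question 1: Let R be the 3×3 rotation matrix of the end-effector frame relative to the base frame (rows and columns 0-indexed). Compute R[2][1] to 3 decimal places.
End-effector y-axis (col 1 of R) = (0.9659,-0.2241,0.1294)
R[2][1] = 0.1294

0.129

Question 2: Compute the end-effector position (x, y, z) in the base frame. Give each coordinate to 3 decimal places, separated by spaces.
after link 1: o_1 = (-2.0000, -3.4641, 1.0000)
after link 2: o_2 = (-2.0000, 0.5359, 5.0000)
after link 3: o_3 = (2.0000, 3.1340, 3.5000)
after link 4: o_4 = (0.5858, 5.8587, 5.3910)
after link 5: o_5 = (-0.1907, 5.3492, 10.3040)

-0.191 5.349 10.304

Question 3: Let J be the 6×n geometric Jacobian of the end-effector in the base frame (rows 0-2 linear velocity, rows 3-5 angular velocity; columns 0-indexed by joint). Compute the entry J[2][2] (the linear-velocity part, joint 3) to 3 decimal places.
axis z_2 = (1.0000,0.0000,0.0000); lever o_n−o_2 = (1.8093,4.8133,5.3040)
cross product → J_v[:, 2] = (0.0000,-5.3040,4.8133)
J_ω[:, 2] = z_2
entry J[2][2] = 4.8133

4.813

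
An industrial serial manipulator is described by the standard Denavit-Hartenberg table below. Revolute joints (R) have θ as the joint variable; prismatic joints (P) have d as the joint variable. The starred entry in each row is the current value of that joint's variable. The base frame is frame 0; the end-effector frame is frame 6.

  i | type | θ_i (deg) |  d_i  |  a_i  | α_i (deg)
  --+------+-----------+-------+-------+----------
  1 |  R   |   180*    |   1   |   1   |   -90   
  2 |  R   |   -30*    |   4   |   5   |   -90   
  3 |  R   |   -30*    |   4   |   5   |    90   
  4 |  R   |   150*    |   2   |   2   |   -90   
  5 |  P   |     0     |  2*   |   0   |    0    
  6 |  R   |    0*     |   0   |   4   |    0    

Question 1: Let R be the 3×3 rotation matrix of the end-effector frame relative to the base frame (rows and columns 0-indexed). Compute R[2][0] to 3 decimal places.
End-effector x-axis (col 0 of R) = (0.3995,0.4330,-0.8080)
R[2][0] = -0.8080

-0.808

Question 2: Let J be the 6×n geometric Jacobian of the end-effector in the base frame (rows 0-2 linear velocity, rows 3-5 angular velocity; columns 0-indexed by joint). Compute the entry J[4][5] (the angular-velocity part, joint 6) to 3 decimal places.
0.250

axis z_5 = (0.8080,0.2500,0.5335); lever o_n−o_5 = (1.5981,1.7321,-3.2321)
cross product → J_v[:, 5] = (-1.7321,3.4641,1.0000)
J_ω[:, 5] = z_5
entry J[4][5] = 0.2500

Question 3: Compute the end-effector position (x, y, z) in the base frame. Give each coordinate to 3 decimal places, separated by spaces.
-6.201 -5.134 -2.080

after link 1: o_1 = (-1.0000, 0.0000, 1.0000)
after link 2: o_2 = (-5.3301, -4.0000, 3.5000)
after link 3: o_3 = (-11.0801, -6.5000, 2.2010)
after link 4: o_4 = (-9.4151, -7.3660, 0.0849)
after link 5: o_5 = (-7.7990, -6.8660, 1.1519)
after link 6: o_6 = (-6.2010, -5.1340, -2.0801)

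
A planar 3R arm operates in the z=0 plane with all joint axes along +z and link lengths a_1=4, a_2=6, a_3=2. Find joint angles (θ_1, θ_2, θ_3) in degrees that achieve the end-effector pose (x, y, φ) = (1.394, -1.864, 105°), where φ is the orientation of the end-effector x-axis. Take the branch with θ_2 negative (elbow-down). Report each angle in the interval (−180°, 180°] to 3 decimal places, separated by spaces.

29.997 -134.993 -150.003

wrist centre = target − a_3·(cos φ, sin φ) = (1.9116, -3.7959)
cos θ_2 = (18.0628−4²−6²)/(2·4·6) = -0.7070; θ_2 = -134.9933° (elbow-down)
β = atan2(-3.7959,1.9116) = -63.2696°; ψ = atan2(-4.2431,-0.2421) = -93.2662°
θ_1 = β − ψ = 29.9966°
θ_3 = φ − θ_1 − θ_2 = -150.0033° (wrapped to (-180°,180°])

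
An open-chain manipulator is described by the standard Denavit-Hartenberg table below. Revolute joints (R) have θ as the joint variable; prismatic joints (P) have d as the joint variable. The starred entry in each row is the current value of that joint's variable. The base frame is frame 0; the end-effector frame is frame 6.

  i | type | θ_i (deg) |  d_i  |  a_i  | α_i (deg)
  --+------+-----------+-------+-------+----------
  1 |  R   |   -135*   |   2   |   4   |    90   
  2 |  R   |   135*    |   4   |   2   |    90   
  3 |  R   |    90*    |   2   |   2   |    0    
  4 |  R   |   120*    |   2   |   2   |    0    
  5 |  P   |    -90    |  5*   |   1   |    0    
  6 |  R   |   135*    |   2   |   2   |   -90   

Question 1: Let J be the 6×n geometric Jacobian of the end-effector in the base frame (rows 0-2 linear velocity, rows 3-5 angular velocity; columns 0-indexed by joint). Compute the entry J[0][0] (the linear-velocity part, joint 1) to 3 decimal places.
5.921

axis z_0 = ẑ; lever o_n−o_0 = (-11.4852,-5.9214,9.2481)
cross product → J_v[:, 0] = (5.9214,-11.4852,0.0000)
J_ω[:, 0] = z_0
entry J[0][0] = 5.9214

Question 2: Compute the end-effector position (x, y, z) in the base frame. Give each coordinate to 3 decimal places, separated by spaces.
-11.485 -5.921 9.248

after link 1: o_1 = (-2.8284, -2.8284, 2.0000)
after link 2: o_2 = (-4.6569, 1.0000, 3.4142)
after link 3: o_3 = (-7.0711, 1.4142, 4.8284)
after link 4: o_4 = (-8.2300, -1.1589, 5.0179)
after link 5: o_5 = (-11.5924, -3.2965, 8.1999)
after link 6: o_6 = (-11.4852, -5.9214, 9.2481)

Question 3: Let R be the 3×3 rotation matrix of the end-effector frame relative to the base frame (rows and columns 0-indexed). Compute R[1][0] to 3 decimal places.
-0.812

End-effector x-axis (col 0 of R) = (0.5536,-0.8124,-0.1830)
R[1][0] = -0.8124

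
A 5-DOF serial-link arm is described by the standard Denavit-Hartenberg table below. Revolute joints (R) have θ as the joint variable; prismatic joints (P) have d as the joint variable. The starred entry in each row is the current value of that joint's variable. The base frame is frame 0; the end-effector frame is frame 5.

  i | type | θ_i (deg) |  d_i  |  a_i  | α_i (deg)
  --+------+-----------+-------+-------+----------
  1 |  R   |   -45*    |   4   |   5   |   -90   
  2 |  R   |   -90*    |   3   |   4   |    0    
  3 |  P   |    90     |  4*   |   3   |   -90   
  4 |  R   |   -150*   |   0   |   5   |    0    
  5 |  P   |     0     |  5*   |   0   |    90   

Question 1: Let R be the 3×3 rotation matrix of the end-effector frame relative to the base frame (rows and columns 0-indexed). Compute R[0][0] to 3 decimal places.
-0.259

End-effector x-axis (col 0 of R) = (-0.2588,0.9659,0.0000)
R[0][0] = -0.2588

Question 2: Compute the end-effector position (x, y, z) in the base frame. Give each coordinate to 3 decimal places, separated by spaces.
9.313 4.123 3.000

after link 1: o_1 = (3.5355, -3.5355, 4.0000)
after link 2: o_2 = (5.6569, -1.4142, 8.0000)
after link 3: o_3 = (10.6066, -0.7071, 8.0000)
after link 4: o_4 = (9.3125, 4.1225, 8.0000)
after link 5: o_5 = (9.3125, 4.1225, 3.0000)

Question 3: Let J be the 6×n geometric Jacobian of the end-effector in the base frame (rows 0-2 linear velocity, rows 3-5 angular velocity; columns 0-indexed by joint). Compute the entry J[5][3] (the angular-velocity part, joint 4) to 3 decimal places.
-1.000

axis z_3 = (0.0000,0.0000,-1.0000); lever o_n−o_3 = (-1.2941,4.8296,-5.0000)
cross product → J_v[:, 3] = (4.8296,1.2941,0.0000)
J_ω[:, 3] = z_3
entry J[5][3] = -1.0000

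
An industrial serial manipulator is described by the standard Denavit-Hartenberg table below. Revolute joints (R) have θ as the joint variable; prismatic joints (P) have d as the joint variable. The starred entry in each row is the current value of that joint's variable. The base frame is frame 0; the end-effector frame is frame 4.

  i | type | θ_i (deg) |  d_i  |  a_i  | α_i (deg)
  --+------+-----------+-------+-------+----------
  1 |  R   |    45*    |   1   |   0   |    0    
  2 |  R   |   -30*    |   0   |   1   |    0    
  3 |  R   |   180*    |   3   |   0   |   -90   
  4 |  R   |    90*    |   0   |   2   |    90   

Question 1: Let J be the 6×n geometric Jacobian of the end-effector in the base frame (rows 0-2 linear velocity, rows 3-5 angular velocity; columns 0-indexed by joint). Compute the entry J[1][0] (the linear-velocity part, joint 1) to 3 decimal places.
axis z_0 = ẑ; lever o_n−o_0 = (0.9659,0.2588,2.0000)
cross product → J_v[:, 0] = (-0.2588,0.9659,0.0000)
J_ω[:, 0] = z_0
entry J[1][0] = 0.9659

0.966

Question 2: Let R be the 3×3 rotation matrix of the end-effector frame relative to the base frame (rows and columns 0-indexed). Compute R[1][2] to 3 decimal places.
-0.259

End-effector z-axis (col 2 of R) = (-0.9659,-0.2588,0.0000)
R[1][2] = -0.2588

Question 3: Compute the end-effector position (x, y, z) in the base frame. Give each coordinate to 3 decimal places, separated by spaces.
0.966 0.259 2.000

after link 1: o_1 = (0.0000, 0.0000, 1.0000)
after link 2: o_2 = (0.9659, 0.2588, 1.0000)
after link 3: o_3 = (0.9659, 0.2588, 4.0000)
after link 4: o_4 = (0.9659, 0.2588, 2.0000)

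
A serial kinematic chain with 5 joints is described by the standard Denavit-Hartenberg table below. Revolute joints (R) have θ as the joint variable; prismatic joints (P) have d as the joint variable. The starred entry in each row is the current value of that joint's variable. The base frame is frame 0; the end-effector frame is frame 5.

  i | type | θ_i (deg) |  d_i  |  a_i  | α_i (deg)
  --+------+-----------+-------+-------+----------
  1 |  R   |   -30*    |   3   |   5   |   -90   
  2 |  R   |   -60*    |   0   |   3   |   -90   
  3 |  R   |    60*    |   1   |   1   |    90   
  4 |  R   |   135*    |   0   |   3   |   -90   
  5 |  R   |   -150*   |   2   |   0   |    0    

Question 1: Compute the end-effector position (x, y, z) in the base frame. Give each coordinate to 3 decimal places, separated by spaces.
after link 1: o_1 = (4.3301, -2.5000, 3.0000)
after link 2: o_2 = (5.6292, -3.2500, 5.5981)
after link 3: o_3 = (6.1627, -4.5580, 5.5311)
after link 4: o_4 = (8.2129, -3.6204, 3.5519)
after link 5: o_5 = (7.4585, -1.7706, 3.6466)

7.458 -1.771 3.647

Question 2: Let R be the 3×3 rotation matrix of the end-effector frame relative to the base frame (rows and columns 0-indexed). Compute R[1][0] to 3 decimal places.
-0.162

End-effector x-axis (col 0 of R) = (-0.2794,-0.1624,0.9464)
R[1][0] = -0.1624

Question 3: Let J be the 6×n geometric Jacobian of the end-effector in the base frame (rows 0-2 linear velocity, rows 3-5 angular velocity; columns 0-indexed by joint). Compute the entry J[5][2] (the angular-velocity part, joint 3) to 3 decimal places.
-0.500

axis z_2 = (0.7500,-0.4330,-0.5000); lever o_n−o_2 = (1.8293,1.4794,-1.9515)
cross product → J_v[:, 2] = (1.5847,0.5490,1.9017)
J_ω[:, 2] = z_2
entry J[5][2] = -0.5000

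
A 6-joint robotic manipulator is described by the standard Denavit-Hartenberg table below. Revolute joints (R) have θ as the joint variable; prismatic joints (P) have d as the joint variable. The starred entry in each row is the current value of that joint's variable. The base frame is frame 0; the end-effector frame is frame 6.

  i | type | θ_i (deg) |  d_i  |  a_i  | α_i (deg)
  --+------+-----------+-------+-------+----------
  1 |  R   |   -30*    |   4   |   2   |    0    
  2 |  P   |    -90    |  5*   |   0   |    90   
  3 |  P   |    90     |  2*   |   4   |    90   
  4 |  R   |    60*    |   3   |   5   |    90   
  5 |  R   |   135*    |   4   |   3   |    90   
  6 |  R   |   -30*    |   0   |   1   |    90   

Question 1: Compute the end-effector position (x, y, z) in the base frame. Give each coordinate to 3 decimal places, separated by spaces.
-3.051 -4.859 17.164

after link 1: o_1 = (1.7321, -1.0000, 4.0000)
after link 2: o_2 = (1.7321, -1.0000, 9.0000)
after link 3: o_3 = (0.0000, -0.0000, 13.0000)
after link 4: o_4 = (-5.2500, -0.4330, 15.5000)
after link 5: o_5 = (-2.9876, -4.1887, 17.9034)
after link 6: o_6 = (-3.0510, -4.8592, 17.1642)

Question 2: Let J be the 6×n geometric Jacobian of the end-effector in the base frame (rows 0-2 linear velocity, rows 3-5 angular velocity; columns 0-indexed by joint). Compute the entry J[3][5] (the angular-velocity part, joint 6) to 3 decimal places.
axis z_5 = (-0.8839,-0.3062,0.3536); lever o_n−o_5 = (-0.0634,-0.6705,-0.7392)
cross product → J_v[:, 5] = (0.4634,-0.6758,0.5732)
J_ω[:, 5] = z_5
entry J[3][5] = -0.8839

-0.884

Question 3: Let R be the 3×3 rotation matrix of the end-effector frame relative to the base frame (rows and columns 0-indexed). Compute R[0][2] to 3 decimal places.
-0.463

End-effector z-axis (col 2 of R) = (-0.4634,0.6758,-0.5732)
R[0][2] = -0.4634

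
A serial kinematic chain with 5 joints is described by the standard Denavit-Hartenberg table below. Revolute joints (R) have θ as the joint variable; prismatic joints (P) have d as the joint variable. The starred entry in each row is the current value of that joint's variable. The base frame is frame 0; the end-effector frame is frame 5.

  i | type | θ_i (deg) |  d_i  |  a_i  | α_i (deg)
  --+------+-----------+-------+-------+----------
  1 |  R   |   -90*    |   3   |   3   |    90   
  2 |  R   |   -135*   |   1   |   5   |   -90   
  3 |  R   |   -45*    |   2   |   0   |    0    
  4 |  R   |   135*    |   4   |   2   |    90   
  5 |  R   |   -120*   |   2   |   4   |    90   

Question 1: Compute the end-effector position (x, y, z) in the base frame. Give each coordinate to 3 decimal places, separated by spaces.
after link 1: o_1 = (0.0000, -3.0000, 3.0000)
after link 2: o_2 = (-1.0000, 0.5355, -0.5355)
after link 3: o_3 = (-1.0000, -0.8787, -1.9497)
after link 4: o_4 = (1.0000, -3.7071, -4.7782)
after link 5: o_5 = (-1.0000, 0.1566, -3.7429)

-1.000 0.157 -3.743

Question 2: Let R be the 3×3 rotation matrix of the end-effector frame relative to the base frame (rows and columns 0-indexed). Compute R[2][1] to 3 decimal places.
-0.707

End-effector y-axis (col 1 of R) = (-0.0000,0.7071,-0.7071)
R[2][1] = -0.7071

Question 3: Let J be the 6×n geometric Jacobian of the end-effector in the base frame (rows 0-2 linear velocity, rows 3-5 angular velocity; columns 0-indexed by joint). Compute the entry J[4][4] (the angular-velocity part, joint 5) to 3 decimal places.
axis z_4 = (-0.0000,0.7071,-0.7071); lever o_n−o_4 = (-2.0000,3.8637,1.0353)
cross product → J_v[:, 4] = (3.4641,1.4142,1.4142)
J_ω[:, 4] = z_4
entry J[4][4] = 0.7071

0.707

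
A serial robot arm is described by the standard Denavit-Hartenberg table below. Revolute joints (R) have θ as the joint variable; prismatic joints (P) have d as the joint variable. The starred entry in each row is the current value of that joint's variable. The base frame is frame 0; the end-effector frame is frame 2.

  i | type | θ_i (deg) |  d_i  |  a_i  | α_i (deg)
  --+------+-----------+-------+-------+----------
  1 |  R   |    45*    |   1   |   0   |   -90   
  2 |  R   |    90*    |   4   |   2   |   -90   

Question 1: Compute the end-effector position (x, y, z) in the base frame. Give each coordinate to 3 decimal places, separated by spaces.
after link 1: o_1 = (0.0000, 0.0000, 1.0000)
after link 2: o_2 = (-2.8284, 2.8284, -1.0000)

-2.828 2.828 -1.000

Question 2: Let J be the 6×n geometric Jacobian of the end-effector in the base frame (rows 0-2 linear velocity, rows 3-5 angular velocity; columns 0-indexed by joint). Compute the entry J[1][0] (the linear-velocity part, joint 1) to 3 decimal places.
axis z_0 = ẑ; lever o_n−o_0 = (-2.8284,2.8284,-1.0000)
cross product → J_v[:, 0] = (-2.8284,-2.8284,0.0000)
J_ω[:, 0] = z_0
entry J[1][0] = -2.8284

-2.828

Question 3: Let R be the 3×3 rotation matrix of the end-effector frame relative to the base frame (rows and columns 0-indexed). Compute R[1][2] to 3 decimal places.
-0.707

End-effector z-axis (col 2 of R) = (-0.7071,-0.7071,-0.0000)
R[1][2] = -0.7071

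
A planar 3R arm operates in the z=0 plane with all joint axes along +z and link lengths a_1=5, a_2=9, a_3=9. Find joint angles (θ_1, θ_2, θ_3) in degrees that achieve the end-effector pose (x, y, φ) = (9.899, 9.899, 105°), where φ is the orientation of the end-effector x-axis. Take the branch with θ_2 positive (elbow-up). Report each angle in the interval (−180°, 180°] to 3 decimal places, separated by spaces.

-33.743 60.010 78.733

wrist centre = target − a_3·(cos φ, sin φ) = (12.2284, 1.2057)
cos θ_2 = (150.9867−5²−9²)/(2·5·9) = 0.4999; θ_2 = 60.0098° (elbow-up)
β = atan2(1.2057,12.2284) = 5.6309°; ψ = atan2(7.7950,9.4987) = 39.3737°
θ_1 = β − ψ = -33.7428°
θ_3 = φ − θ_1 − θ_2 = 78.7330° (wrapped to (-180°,180°])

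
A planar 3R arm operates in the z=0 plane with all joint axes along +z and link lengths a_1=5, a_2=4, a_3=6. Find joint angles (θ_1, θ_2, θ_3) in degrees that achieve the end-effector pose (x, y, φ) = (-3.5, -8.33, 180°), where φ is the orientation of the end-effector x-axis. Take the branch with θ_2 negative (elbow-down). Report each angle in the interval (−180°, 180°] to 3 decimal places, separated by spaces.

-59.997 -30.006 -89.997

wrist centre = target − a_3·(cos φ, sin φ) = (2.5000, -8.3300)
cos θ_2 = (75.6389−5²−4²)/(2·5·4) = 0.8660; θ_2 = -30.0061° (elbow-down)
β = atan2(-8.3300,2.5000) = -73.2944°; ψ = atan2(-2.0004,8.4639) = -13.2974°
θ_1 = β − ψ = -59.9971°
θ_3 = φ − θ_1 − θ_2 = -89.9968° (wrapped to (-180°,180°])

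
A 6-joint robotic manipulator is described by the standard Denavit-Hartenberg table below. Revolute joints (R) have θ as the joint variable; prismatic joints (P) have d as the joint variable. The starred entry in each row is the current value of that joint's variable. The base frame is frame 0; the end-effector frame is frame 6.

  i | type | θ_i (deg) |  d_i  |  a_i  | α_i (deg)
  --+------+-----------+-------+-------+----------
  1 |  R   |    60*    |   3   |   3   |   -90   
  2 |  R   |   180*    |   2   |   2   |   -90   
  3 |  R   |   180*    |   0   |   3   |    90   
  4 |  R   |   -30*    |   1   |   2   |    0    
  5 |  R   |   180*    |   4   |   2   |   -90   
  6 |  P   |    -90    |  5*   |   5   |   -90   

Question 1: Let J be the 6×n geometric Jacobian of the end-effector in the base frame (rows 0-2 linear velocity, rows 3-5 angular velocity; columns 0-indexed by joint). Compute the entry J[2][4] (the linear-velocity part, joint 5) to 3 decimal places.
axis z_4 = (0.8660,-0.5000,0.0000); lever o_n−o_4 = (5.6782,-8.1651,-3.3301)
cross product → J_v[:, 4] = (1.6651,2.8840,-4.2321)
J_ω[:, 4] = z_4
entry J[2][4] = -4.2321

-4.232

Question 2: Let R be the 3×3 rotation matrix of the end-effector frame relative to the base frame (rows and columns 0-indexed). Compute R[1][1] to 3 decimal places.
End-effector y-axis (col 1 of R) = (0.2500,0.4330,0.8660)
R[1][1] = 0.4330

0.433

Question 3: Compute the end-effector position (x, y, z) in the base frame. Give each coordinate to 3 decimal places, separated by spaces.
7.678 -2.701 -1.330

after link 1: o_1 = (1.5000, 2.5981, 3.0000)
after link 2: o_2 = (-1.2321, 1.8660, 3.0000)
after link 3: o_3 = (0.2679, 4.4641, 3.0000)
after link 4: o_4 = (2.0000, 5.4641, 2.0000)
after link 5: o_5 = (4.5981, 1.9641, 3.0000)
after link 6: o_6 = (7.6782, -2.7010, -1.3301)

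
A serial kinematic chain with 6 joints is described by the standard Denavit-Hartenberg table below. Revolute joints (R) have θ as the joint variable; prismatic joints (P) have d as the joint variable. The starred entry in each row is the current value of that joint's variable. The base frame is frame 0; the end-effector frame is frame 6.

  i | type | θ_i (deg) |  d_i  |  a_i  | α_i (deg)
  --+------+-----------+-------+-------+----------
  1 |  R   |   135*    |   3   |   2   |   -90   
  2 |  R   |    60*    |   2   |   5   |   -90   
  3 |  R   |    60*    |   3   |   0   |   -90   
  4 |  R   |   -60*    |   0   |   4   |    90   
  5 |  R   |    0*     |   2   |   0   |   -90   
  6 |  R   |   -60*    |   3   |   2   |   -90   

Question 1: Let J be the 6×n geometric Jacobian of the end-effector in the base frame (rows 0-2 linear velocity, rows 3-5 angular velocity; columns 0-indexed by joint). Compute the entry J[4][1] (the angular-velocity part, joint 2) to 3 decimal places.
axis z_1 = (-0.7071,-0.7071,0.0000); lever o_n−o_1 = (4.1098,-5.7135,-6.3612)
cross product → J_v[:, 1] = (4.4981,-4.4981,6.9462)
J_ω[:, 1] = z_1
entry J[4][1] = -0.7071

-0.707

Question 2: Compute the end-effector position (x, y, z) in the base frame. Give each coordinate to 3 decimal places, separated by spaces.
after link 1: o_1 = (-1.4142, 1.4142, 3.0000)
after link 2: o_2 = (-4.5962, 1.7678, -1.3301)
after link 3: o_3 = (-2.7591, -0.0694, -2.8301)
after link 4: o_4 = (0.2334, -0.6124, -5.4282)
after link 5: o_5 = (0.0913, -2.5916, -5.1782)
after link 6: o_6 = (2.6956, -4.2993, -3.3612)

2.696 -4.299 -3.361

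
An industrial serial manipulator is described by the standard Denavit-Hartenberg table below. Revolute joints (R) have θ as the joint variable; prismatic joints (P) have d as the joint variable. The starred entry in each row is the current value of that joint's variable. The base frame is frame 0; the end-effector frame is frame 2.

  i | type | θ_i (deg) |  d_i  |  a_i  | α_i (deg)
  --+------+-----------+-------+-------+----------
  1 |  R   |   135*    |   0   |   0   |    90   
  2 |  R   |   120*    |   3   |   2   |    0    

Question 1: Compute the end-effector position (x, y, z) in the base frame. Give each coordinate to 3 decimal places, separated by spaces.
after link 1: o_1 = (0.0000, 0.0000, 0.0000)
after link 2: o_2 = (2.8284, 1.4142, 1.7321)

2.828 1.414 1.732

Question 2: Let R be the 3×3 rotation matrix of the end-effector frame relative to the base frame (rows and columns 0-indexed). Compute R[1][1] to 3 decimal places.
End-effector y-axis (col 1 of R) = (0.6124,-0.6124,-0.5000)
R[1][1] = -0.6124

-0.612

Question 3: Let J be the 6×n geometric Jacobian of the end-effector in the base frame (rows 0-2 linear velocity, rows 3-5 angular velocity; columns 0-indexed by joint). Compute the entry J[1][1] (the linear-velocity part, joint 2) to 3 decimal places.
-1.225

axis z_1 = (0.7071,0.7071,0.0000); lever o_n−o_1 = (2.8284,1.4142,1.7321)
cross product → J_v[:, 1] = (1.2247,-1.2247,-1.0000)
J_ω[:, 1] = z_1
entry J[1][1] = -1.2247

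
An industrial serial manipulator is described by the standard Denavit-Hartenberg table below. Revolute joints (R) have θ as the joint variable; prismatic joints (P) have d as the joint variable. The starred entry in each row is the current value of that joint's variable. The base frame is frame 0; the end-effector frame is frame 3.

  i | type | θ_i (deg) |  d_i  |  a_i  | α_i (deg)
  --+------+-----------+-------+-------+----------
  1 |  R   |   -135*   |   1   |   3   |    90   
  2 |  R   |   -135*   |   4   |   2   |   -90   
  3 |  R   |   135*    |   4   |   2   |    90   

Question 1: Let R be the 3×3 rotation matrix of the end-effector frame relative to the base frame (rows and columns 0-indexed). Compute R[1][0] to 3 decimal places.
-0.854

End-effector x-axis (col 0 of R) = (0.1464,-0.8536,0.5000)
R[1][0] = -0.8536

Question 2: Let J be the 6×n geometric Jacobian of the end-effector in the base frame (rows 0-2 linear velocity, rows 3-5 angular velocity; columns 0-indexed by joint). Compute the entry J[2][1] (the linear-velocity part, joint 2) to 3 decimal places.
axis z_1 = (-0.7071,0.7071,0.0000); lever o_n−o_1 = (-3.5355,0.1213,-3.2426)
cross product → J_v[:, 1] = (-2.2929,-2.2929,2.4142)
J_ω[:, 1] = z_1
entry J[2][1] = 2.4142

2.414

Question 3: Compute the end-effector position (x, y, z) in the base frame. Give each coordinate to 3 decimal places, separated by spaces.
after link 1: o_1 = (-2.1213, -2.1213, 1.0000)
after link 2: o_2 = (-3.9497, 1.7071, -0.4142)
after link 3: o_3 = (-5.6569, -2.0000, -2.2426)

-5.657 -2.000 -2.243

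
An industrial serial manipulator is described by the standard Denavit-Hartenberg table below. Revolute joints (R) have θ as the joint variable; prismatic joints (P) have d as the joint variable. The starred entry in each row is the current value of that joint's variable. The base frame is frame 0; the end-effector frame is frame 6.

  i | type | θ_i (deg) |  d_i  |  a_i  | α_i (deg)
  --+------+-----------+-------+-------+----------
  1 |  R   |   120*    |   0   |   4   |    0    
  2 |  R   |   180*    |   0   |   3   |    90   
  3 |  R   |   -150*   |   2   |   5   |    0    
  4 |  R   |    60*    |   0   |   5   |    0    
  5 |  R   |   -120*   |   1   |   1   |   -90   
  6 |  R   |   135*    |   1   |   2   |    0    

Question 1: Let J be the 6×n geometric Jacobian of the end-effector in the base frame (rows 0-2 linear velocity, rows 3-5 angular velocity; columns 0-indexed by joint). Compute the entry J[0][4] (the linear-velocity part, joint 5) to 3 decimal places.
axis z_4 = (-0.8660,-0.5000,0.0000); lever o_n−o_4 = (0.2881,0.3295,-1.0731)
cross product → J_v[:, 4] = (0.5366,-0.9294,-0.1413)
J_ω[:, 4] = z_4
entry J[0][4] = 0.5366

0.537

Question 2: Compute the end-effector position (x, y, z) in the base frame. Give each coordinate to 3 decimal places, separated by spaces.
-4.109 3.945 -8.573

after link 1: o_1 = (-2.0000, 3.4641, 0.0000)
after link 2: o_2 = (-0.5000, 0.8660, 0.0000)
after link 3: o_3 = (-4.3971, 3.6160, -2.5000)
after link 4: o_4 = (-4.3971, 3.6160, -7.5000)
after link 5: o_5 = (-5.6962, 3.8660, -7.0000)
after link 6: o_6 = (-4.1090, 3.9455, -8.5731)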